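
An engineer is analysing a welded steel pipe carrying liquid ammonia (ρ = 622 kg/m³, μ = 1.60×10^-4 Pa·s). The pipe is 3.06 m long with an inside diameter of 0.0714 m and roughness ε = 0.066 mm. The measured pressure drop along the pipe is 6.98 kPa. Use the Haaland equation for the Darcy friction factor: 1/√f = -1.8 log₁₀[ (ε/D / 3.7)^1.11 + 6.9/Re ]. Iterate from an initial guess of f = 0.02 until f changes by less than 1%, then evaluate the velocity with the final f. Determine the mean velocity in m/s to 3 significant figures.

V ≈ 5.18 m/s

Rearranging Darcy-Weisbach: V = √(2·ΔP·D/(f·L·ρ)). With ε/D = 6.6e-05/0.0714 = 0.000924, iterate starting from f = 0.02:
  f = 0.02 → V = √(2·6980·0.0714/(0.02·3.06·622)) = 5.117 m/s; Re = ρVD/μ = 1.42e+06; f → 0.0195
  f = 0.0195 → V = 5.182 m/s; Re = 1.438e+06; f → 0.0195
Converged (Δf/f < 1%). With the final f = 0.0195: V = √(2·6980·0.0714/(0.0195·3.06·622)) = 5.182 m/s.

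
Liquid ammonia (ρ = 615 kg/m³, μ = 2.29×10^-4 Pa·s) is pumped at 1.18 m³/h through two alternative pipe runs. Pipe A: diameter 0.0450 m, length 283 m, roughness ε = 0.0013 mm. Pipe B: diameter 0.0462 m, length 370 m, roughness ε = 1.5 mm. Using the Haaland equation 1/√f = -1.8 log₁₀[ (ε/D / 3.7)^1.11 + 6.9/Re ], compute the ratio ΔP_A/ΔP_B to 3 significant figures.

Pipe A: V = Q/A = 0.0003278/0.00159 = 0.2061 m/s; Re = 2.491e+04; ε/D = 2.89e-05; Haaland → f = 0.02443; ΔP_A = f(L/D)(ρV²/2) = 2007 Pa.
Pipe B: V = Q/A = 0.0003278/0.001676 = 0.1955 m/s; Re = 2.426e+04; ε/D = 0.0325; Haaland → f = 0.06043; ΔP_B = f(L/D)(ρV²/2) = 5690 Pa.
ΔP_A/ΔP_B = 2007/5690 = 0.353.

ΔP_A/ΔP_B ≈ 0.353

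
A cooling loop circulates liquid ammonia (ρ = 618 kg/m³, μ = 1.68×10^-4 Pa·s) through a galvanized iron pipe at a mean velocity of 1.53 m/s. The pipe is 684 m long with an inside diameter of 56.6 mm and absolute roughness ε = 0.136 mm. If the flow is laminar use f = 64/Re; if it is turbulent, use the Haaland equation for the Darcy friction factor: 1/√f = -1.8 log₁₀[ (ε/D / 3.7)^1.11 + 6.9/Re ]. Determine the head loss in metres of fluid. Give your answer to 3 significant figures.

h_f ≈ 36.2 m

Reynolds number Re = ρVD/μ = 618 · 1.53 · 0.0566 / 0.000168 = 3.186e+05.
Re > 4000 → turbulent. Relative roughness ε/D = 0.000136/0.0566 = 0.0024. Haaland: 1/√f = -1.8 log₁₀[(0.0024/3.7)^1.11 + 6.9/3.186e+05] = -1.8 log₁₀[0.00029 + 2.17e-05] = 6.312, so f = 0.0251.
Darcy-Weisbach: ΔP = f(L/D)(ρV²/2) = 0.0251·(684/0.0566)·(618·1.53²/2) = 0.0251·1.208e+04·723.3 = 2.194e+05 Pa.
Head loss h_f = ΔP/(ρg) = 2.194e+05/(618·9.81) = 36.2 m.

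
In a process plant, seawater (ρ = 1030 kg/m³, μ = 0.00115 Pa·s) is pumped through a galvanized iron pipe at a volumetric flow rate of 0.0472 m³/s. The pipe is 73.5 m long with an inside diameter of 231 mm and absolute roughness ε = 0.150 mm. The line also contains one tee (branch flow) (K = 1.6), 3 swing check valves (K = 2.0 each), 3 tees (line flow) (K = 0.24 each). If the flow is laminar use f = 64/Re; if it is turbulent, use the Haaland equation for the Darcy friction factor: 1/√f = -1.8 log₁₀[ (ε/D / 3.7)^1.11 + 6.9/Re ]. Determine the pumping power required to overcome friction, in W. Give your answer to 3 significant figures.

P ≈ 445 W

Cross-sectional area A = πD²/4 = π(0.231)²/4 = 0.04191 m²; mean velocity V = Q/A = 0.0472/0.04191 = 1.126 m/s.
Reynolds number Re = ρVD/μ = 1030 · 1.126 · 0.231 / 0.00115 = 2.33e+05.
Re > 4000 → turbulent. Relative roughness ε/D = 0.00015/0.231 = 0.000649. Haaland: 1/√f = -1.8 log₁₀[(0.000649/3.7)^1.11 + 6.9/2.33e+05] = -1.8 log₁₀[6.78e-05 + 2.96e-05] = 7.221, so f = 0.01918.
Total minor-loss coefficient ΣK = 1·1.6 + 3·2 + 3·0.24 = 8.32.
ΔP = [f·L/D + ΣK]·(ρV²/2) = [0.01918·73.5/0.231 + 8.32]·(1030·1.126²/2) = [6.103 + 8.32]·653.2 = 9421 Pa.
Pumping power P = QΔP = 0.0472·9421 = 444.7 W = 445 W.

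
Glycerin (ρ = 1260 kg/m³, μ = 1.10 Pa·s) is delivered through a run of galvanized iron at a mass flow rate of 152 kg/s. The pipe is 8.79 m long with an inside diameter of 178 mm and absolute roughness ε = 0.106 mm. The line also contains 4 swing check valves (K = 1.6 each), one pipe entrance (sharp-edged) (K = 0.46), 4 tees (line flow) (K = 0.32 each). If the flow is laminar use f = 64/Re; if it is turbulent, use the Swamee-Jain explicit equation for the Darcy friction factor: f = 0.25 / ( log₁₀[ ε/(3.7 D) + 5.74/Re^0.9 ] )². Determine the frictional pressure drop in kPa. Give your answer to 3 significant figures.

A = πD²/4 = π(0.178)²/4 = 0.02488 m²; mean velocity V = ṁ/(ρA) = 152/(1260 · 0.02488) = 4.848 m/s.
Reynolds number Re = ρVD/μ = 1260 · 4.848 · 0.178 / 1.1 = 988.4.
Re < 2300 → laminar flow, so f = 64/Re = 64/988.4 = 0.06475 (the turbulent correlation is not needed).
Total minor-loss coefficient ΣK = 4·1.6 + 1·0.46 + 4·0.32 = 8.14.
ΔP = [f·L/D + ΣK]·(ρV²/2) = [0.06475·8.79/0.178 + 8.14]·(1260·4.848²/2) = [3.197 + 8.14]·1.481e+04 = 1.679e+05 Pa.
ΔP = 1.679e+05 Pa = 168 kPa.

ΔP ≈ 168 kPa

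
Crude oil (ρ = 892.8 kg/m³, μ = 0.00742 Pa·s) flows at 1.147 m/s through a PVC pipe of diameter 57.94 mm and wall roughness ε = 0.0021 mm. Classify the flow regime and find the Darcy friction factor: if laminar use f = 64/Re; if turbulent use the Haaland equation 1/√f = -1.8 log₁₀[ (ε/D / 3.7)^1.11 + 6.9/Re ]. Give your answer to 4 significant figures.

f ≈ 0.03290

Re = ρVD/μ = 892.8·1.147·0.05794/0.00742 = 7996.
Re > 4000 → turbulent. ε/D = 2.1e-06/0.05794 = 3.62e-05; Haaland: 1/√f = -1.8 log₁₀[2.75e-06 + 0.000863] = 5.513, so f = 0.0329.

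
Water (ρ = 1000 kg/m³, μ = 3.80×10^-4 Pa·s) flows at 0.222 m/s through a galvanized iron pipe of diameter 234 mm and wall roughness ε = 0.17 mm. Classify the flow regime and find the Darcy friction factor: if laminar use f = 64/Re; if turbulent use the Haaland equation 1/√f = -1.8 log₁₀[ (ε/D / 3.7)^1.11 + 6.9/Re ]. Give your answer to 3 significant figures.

Re = ρVD/μ = 1000·0.222·0.234/0.00038 = 1.367e+05.
Re > 4000 → turbulent. ε/D = 0.00017/0.234 = 0.000726; Haaland: 1/√f = -1.8 log₁₀[7.68e-05 + 5.05e-05] = 7.012, so f = 0.02034.

f ≈ 0.0203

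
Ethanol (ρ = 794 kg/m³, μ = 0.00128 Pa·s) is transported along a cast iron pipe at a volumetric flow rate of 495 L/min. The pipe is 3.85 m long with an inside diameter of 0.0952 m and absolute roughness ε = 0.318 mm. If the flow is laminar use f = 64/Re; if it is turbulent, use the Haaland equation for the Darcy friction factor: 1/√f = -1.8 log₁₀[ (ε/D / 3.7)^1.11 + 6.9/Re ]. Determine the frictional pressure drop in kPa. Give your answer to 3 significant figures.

ΔP ≈ 0.617 kPa

Q = 495 L/min = 495/60000 = 0.00825 m³/s.
Cross-sectional area A = πD²/4 = π(0.0952)²/4 = 0.007118 m²; mean velocity V = Q/A = 0.00825/0.007118 = 1.159 m/s.
Reynolds number Re = ρVD/μ = 794 · 1.159 · 0.0952 / 0.00128 = 6.844e+04.
Re > 4000 → turbulent. Relative roughness ε/D = 0.000318/0.0952 = 0.00334. Haaland: 1/√f = -1.8 log₁₀[(0.00334/3.7)^1.11 + 6.9/6.844e+04] = -1.8 log₁₀[0.000418 + 0.000101] = 5.914, so f = 0.02859.
Darcy-Weisbach: ΔP = f(L/D)(ρV²/2) = 0.02859·(3.85/0.0952)·(794·1.159²/2) = 0.02859·40.44·533.3 = 616.7 Pa.
ΔP = 616.7 Pa = 0.617 kPa.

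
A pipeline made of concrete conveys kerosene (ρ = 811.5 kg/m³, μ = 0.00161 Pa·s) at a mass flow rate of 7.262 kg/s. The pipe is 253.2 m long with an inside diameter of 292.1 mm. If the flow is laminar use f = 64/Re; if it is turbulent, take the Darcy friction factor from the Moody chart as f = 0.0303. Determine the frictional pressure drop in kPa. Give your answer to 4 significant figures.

ΔP ≈ 0.1900 kPa

A = πD²/4 = π(0.2921)²/4 = 0.06701 m²; mean velocity V = ṁ/(ρA) = 7.262/(811.5 · 0.06701) = 0.1335 m/s.
Reynolds number Re = ρVD/μ = 811.5 · 0.1335 · 0.2921 / 0.00161 = 1.966e+04.
Re > 4000 → turbulent; use the Moody-chart value f = 0.0303.
Darcy-Weisbach: ΔP = f(L/D)(ρV²/2) = 0.0303·(253.2/0.2921)·(811.5·0.1335²/2) = 0.0303·866.8·7.236 = 190 Pa.
ΔP = 190 Pa = 0.1900 kPa.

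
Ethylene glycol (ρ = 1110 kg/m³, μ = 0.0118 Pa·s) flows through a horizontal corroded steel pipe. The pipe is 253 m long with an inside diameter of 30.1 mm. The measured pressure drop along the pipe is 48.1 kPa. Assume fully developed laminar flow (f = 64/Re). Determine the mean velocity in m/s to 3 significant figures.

V ≈ 0.456 m/s

For laminar flow, f = 64/Re with Re = ρVD/μ, so Darcy-Weisbach reduces to ΔP = 32μLV/D². Solving for V: V = ΔP·D²/(32μL) = 4.81e+04·(0.0301)²/(32·0.0118·253) = 0.4562 m/s.
Check: Re = ρVD/μ = 1110·0.4562·0.0301/0.0118 = 1292 < 2300, so the laminar assumption holds.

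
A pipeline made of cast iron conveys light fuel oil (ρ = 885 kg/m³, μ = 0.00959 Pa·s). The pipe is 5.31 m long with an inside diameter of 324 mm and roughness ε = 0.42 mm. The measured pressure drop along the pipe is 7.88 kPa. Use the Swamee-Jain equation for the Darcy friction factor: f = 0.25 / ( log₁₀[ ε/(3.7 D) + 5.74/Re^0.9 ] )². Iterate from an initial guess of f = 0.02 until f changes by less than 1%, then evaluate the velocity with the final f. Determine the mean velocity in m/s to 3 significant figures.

Rearranging Darcy-Weisbach: V = √(2·ΔP·D/(f·L·ρ)). With ε/D = 0.00042/0.324 = 0.0013, iterate starting from f = 0.02:
  f = 0.02 → V = √(2·7880·0.324/(0.02·5.31·885)) = 7.371 m/s; Re = ρVD/μ = 2.204e+05; f → 0.02218
  f = 0.02218 → V = 6.999 m/s; Re = 2.093e+05; f → 0.02224
Converged (Δf/f < 1%). With the final f = 0.02224: V = √(2·7880·0.324/(0.02224·5.31·885)) = 6.99 m/s.

V ≈ 6.99 m/s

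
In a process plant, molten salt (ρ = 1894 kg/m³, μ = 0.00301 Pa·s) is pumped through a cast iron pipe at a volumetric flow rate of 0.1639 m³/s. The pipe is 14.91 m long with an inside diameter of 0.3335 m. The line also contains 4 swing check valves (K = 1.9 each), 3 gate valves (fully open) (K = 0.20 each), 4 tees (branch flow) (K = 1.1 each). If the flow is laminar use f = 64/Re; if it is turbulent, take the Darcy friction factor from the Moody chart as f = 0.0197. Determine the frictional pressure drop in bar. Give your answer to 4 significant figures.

ΔP ≈ 0.4494 bar

Cross-sectional area A = πD²/4 = π(0.3335)²/4 = 0.08735 m²; mean velocity V = Q/A = 0.1639/0.08735 = 1.876 m/s.
Reynolds number Re = ρVD/μ = 1894 · 1.876 · 0.3335 / 0.00301 = 3.937e+05.
Re > 4000 → turbulent; use the Moody-chart value f = 0.0197.
Total minor-loss coefficient ΣK = 4·1.9 + 3·0.2 + 4·1.1 = 12.6.
ΔP = [f·L/D + ΣK]·(ρV²/2) = [0.0197·14.91/0.3335 + 12.6]·(1894·1.876²/2) = [0.8807 + 12.6]·3334 = 4.494e+04 Pa.
ΔP = 4.494e+04 Pa = 0.4494 bar.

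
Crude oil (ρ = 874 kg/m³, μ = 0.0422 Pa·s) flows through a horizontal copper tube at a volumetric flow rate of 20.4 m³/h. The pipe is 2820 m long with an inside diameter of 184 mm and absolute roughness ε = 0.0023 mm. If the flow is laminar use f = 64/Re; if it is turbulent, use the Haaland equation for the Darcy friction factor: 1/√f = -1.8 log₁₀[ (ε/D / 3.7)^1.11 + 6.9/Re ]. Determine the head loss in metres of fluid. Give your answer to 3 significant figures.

h_f ≈ 2.80 m

Q = 20.4 m³/h = 20.4/3600 = 0.005667 m³/s.
Cross-sectional area A = πD²/4 = π(0.184)²/4 = 0.02659 m²; mean velocity V = Q/A = 0.005667/0.02659 = 0.2131 m/s.
Reynolds number Re = ρVD/μ = 874 · 0.2131 · 0.184 / 0.0422 = 812.1.
Re < 2300 → laminar flow, so f = 64/Re = 64/812.1 = 0.07881 (the turbulent correlation is not needed).
Darcy-Weisbach: ΔP = f(L/D)(ρV²/2) = 0.07881·(2820/0.184)·(874·0.2131²/2) = 0.07881·1.533e+04·19.85 = 2.397e+04 Pa.
Head loss h_f = ΔP/(ρg) = 2.397e+04/(874·9.81) = 2.80 m.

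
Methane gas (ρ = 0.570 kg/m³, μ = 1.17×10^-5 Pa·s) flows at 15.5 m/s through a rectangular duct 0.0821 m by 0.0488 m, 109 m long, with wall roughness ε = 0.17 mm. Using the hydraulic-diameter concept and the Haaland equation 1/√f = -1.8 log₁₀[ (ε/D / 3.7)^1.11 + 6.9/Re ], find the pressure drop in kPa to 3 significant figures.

ΔP ≈ 3.43 kPa

Hydraulic diameter D_h = 4A/P = 4·(0.0821·0.0488)/(2·(0.0821+0.0488)) = 0.01603/0.2618 = 0.06121 m.
Re = ρVD_h/μ = 0.57·15.5·0.06121/1.17e-05 = 4.622e+04.
ε/D_h = 0.00017/0.06121 = 0.00278; Haaland gives 1/√f = -1.8 log₁₀[0.00034+0.000149] = 5.959, so f = 0.02817.
ΔP = f(L/D_h)(ρV²/2) = 0.02817·109/0.06121·68.47 = 3434 Pa.
ΔP = 3.43 kPa.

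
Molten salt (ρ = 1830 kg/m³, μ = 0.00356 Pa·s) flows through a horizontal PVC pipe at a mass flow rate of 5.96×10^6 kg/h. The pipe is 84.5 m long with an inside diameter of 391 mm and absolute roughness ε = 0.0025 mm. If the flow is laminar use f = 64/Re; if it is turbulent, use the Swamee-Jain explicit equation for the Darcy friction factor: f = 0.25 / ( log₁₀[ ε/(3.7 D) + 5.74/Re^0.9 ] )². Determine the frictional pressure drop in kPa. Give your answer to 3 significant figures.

ΔP ≈ 124 kPa

ṁ = 5.96×10^6 kg/h = 5.96×10^6/3600 = 1656 kg/s.
A = πD²/4 = π(0.391)²/4 = 0.1201 m²; mean velocity V = ṁ/(ρA) = 1656/(1830 · 0.1201) = 7.534 m/s.
Reynolds number Re = ρVD/μ = 1830 · 7.534 · 0.391 / 0.00356 = 1.514e+06.
Re > 4000 → turbulent. Relative roughness ε/D = 2.5e-06/0.391 = 6.39e-06. Swamee-Jain: f = 0.25/(log₁₀[6.39e-06/3.7 + 5.74/1.514e+06^0.9])² = 0.25/(log₁₀[1.73e-06 + 1.57e-05])² = 0.25/(-4.758)² = 0.01104.
Darcy-Weisbach: ΔP = f(L/D)(ρV²/2) = 0.01104·(84.5/0.391)·(1830·7.534²/2) = 0.01104·216.1·5.194e+04 = 1.24e+05 Pa.
ΔP = 1.24e+05 Pa = 124 kPa.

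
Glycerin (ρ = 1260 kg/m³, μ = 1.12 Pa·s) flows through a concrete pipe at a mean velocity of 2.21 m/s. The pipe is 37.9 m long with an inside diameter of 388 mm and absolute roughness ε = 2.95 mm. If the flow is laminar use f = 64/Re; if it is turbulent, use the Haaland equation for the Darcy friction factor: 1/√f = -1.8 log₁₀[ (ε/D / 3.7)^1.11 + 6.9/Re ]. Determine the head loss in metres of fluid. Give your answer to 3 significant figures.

h_f ≈ 1.61 m

Reynolds number Re = ρVD/μ = 1260 · 2.21 · 0.388 / 1.12 = 964.7.
Re < 2300 → laminar flow, so f = 64/Re = 64/964.7 = 0.06634 (the turbulent correlation is not needed).
Darcy-Weisbach: ΔP = f(L/D)(ρV²/2) = 0.06634·(37.9/0.388)·(1260·2.21²/2) = 0.06634·97.68·3077 = 1.994e+04 Pa.
Head loss h_f = ΔP/(ρg) = 1.994e+04/(1260·9.81) = 1.61 m.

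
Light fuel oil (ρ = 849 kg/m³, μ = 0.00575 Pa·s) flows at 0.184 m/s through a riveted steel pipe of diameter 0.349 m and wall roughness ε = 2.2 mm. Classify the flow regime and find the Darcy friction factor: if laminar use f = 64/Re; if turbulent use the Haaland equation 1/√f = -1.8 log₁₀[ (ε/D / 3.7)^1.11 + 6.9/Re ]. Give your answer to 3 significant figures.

f ≈ 0.0393

Re = ρVD/μ = 849·0.184·0.349/0.00575 = 9482.
Re > 4000 → turbulent. ε/D = 0.0022/0.349 = 0.0063; Haaland: 1/√f = -1.8 log₁₀[0.000845 + 0.000728] = 5.046, so f = 0.03927.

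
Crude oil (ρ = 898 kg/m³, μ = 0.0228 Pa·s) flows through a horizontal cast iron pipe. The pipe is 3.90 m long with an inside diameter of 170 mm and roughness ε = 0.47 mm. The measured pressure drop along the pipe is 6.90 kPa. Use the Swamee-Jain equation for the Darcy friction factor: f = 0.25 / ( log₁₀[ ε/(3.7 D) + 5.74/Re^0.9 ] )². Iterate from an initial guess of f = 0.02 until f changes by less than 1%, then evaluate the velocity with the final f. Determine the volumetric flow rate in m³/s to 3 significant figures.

Q ≈ 0.108 m³/s

Rearranging Darcy-Weisbach: V = √(2·ΔP·D/(f·L·ρ)). With ε/D = 0.00047/0.17 = 0.00276, iterate starting from f = 0.02:
  f = 0.02 → V = √(2·6900·0.17/(0.02·3.9·898)) = 5.787 m/s; Re = ρVD/μ = 3.875e+04; f → 0.02911
  f = 0.02911 → V = 4.797 m/s; Re = 3.212e+04; f → 0.02968
  f = 0.02968 → V = 4.751 m/s; Re = 3.181e+04; f → 0.02971
Converged (Δf/f < 1%). With the final f = 0.02971: V = √(2·6900·0.17/(0.02971·3.9·898)) = 4.749 m/s.
Q = V·A = 4.749·(π/4·0.17²) = 0.1078 m³/s = 0.108 m³/s.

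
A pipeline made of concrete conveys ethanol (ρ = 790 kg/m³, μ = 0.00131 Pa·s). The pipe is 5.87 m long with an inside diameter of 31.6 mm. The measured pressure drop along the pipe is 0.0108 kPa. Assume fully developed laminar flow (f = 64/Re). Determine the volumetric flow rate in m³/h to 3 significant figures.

For laminar flow, f = 64/Re with Re = ρVD/μ, so Darcy-Weisbach reduces to ΔP = 32μLV/D². Solving for V: V = ΔP·D²/(32μL) = 10.8·(0.0316)²/(32·0.00131·5.87) = 0.04383 m/s.
Check: Re = ρVD/μ = 790·0.04383·0.0316/0.00131 = 835.2 < 2300, so the laminar assumption holds.
Q = V·A = 0.04383·(π/4·0.0316²) = 3.437e-05 m³/s = 0.124 m³/h.

Q ≈ 0.124 m³/h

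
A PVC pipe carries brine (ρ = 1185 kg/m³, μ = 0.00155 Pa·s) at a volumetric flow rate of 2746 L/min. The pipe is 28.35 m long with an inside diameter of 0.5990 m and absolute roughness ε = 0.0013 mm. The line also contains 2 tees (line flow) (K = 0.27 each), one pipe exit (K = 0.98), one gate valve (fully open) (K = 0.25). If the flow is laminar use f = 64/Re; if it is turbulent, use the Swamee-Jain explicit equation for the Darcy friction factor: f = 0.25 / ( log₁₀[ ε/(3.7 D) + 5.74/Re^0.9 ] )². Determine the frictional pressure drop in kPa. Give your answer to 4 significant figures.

ΔP ≈ 0.04174 kPa

Q = 2746 L/min = 2746/60000 = 0.04577 m³/s.
Cross-sectional area A = πD²/4 = π(0.599)²/4 = 0.2818 m²; mean velocity V = Q/A = 0.04577/0.2818 = 0.1624 m/s.
Reynolds number Re = ρVD/μ = 1185 · 0.1624 · 0.599 / 0.00155 = 7.437e+04.
Re > 4000 → turbulent. Relative roughness ε/D = 1.3e-06/0.599 = 2.17e-06. Swamee-Jain: f = 0.25/(log₁₀[2.17e-06/3.7 + 5.74/7.437e+04^0.9])² = 0.25/(log₁₀[5.87e-07 + 0.000237])² = 0.25/(-3.624)² = 0.01903.
Total minor-loss coefficient ΣK = 2·0.27 + 1·0.98 + 1·0.25 = 1.77.
ΔP = [f·L/D + ΣK]·(ρV²/2) = [0.01903·28.35/0.599 + 1.77]·(1185·0.1624²/2) = [0.9008 + 1.77]·15.63 = 41.74 Pa.
ΔP = 41.74 Pa = 0.04174 kPa.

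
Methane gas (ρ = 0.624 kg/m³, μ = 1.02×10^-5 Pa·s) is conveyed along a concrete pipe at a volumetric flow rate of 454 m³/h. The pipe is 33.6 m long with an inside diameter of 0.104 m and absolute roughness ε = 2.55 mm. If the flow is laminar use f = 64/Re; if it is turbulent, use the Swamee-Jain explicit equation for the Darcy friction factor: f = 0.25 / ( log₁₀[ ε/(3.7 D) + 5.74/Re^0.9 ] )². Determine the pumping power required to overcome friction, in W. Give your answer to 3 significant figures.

Q = 454 m³/h = 454/3600 = 0.1261 m³/s.
Cross-sectional area A = πD²/4 = π(0.104)²/4 = 0.008495 m²; mean velocity V = Q/A = 0.1261/0.008495 = 14.85 m/s.
Reynolds number Re = ρVD/μ = 0.624 · 14.85 · 0.104 / 1.02e-05 = 9.445e+04.
Re > 4000 → turbulent. Relative roughness ε/D = 0.00255/0.104 = 0.0245. Swamee-Jain: f = 0.25/(log₁₀[0.0245/3.7 + 5.74/9.445e+04^0.9])² = 0.25/(log₁₀[0.00663 + 0.000191])² = 0.25/(-2.166)² = 0.05327.
Darcy-Weisbach: ΔP = f(L/D)(ρV²/2) = 0.05327·(33.6/0.104)·(0.624·14.85²/2) = 0.05327·323.1·68.76 = 1183 Pa.
Pumping power P = QΔP = 0.1261·1183 = 149.2 W = 149 W.

P ≈ 149 W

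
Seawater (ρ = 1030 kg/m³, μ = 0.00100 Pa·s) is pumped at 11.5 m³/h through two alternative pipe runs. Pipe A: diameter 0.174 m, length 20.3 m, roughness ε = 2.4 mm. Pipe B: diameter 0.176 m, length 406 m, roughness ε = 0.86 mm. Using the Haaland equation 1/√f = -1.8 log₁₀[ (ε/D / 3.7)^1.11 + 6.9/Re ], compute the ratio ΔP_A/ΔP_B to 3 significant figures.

Pipe A: V = Q/A = 0.003194/0.02378 = 0.1343 m/s; Re = 2.408e+04; ε/D = 0.0138; Haaland → f = 0.04435; ΔP_A = f(L/D)(ρV²/2) = 48.09 Pa.
Pipe B: V = Q/A = 0.003194/0.02433 = 0.1313 m/s; Re = 2.38e+04; ε/D = 0.00489; Haaland → f = 0.03355; ΔP_B = f(L/D)(ρV²/2) = 687.2 Pa.
ΔP_A/ΔP_B = 48.09/687.2 = 0.0700.

ΔP_A/ΔP_B ≈ 0.0700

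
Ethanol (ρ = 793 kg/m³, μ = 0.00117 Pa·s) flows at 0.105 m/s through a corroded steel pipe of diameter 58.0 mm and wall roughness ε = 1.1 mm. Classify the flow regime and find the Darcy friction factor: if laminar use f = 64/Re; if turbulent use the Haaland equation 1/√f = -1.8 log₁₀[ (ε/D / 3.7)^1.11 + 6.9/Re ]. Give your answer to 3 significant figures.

Re = ρVD/μ = 793·0.105·0.058/0.00117 = 4128.
Re > 4000 → turbulent. ε/D = 0.0011/0.058 = 0.019; Haaland: 1/√f = -1.8 log₁₀[0.00287 + 0.00167] = 4.217, so f = 0.05623.

f ≈ 0.0562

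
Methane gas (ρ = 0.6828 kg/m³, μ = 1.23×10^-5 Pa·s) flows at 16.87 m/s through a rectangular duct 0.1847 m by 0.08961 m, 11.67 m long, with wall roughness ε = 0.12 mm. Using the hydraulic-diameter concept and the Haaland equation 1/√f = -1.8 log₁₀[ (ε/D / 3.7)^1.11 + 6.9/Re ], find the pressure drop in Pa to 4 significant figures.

Hydraulic diameter D_h = 4A/P = 4·(0.1847·0.08961)/(2·(0.1847+0.08961)) = 0.0662/0.5486 = 0.1207 m.
Re = ρVD_h/μ = 0.6828·16.87·0.1207/1.23e-05 = 1.13e+05.
ε/D_h = 0.00012/0.1207 = 0.000994; Haaland gives 1/√f = -1.8 log₁₀[0.000109+6.11e-05] = 6.786, so f = 0.02172.
ΔP = f(L/D_h)(ρV²/2) = 0.02172·11.67/0.1207·97.16 = 204.1 Pa.

ΔP ≈ 204.1 Pa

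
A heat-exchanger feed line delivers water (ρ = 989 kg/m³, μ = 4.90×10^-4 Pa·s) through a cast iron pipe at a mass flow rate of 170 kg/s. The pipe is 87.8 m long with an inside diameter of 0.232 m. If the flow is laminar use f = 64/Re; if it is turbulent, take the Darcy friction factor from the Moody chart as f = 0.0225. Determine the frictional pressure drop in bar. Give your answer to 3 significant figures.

ΔP ≈ 0.696 bar

A = πD²/4 = π(0.232)²/4 = 0.04227 m²; mean velocity V = ṁ/(ρA) = 170/(989 · 0.04227) = 4.066 m/s.
Reynolds number Re = ρVD/μ = 989 · 4.066 · 0.232 / 0.00049 = 1.904e+06.
Re > 4000 → turbulent; use the Moody-chart value f = 0.0225.
Darcy-Weisbach: ΔP = f(L/D)(ρV²/2) = 0.0225·(87.8/0.232)·(989·4.066²/2) = 0.0225·378.4·8176 = 6.962e+04 Pa.
ΔP = 6.962e+04 Pa = 0.696 bar.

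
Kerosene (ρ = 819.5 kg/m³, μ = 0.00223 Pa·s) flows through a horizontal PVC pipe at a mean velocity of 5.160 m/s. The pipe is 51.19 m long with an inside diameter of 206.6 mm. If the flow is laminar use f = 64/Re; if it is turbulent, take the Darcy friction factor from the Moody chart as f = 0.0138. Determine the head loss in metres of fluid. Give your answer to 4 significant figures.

Reynolds number Re = ρVD/μ = 819.5 · 5.16 · 0.2066 / 0.00223 = 3.918e+05.
Re > 4000 → turbulent; use the Moody-chart value f = 0.0138.
Darcy-Weisbach: ΔP = f(L/D)(ρV²/2) = 0.0138·(51.19/0.2066)·(819.5·5.16²/2) = 0.0138·247.8·1.091e+04 = 3.73e+04 Pa.
Head loss h_f = ΔP/(ρg) = 3.73e+04/(819.5·9.81) = 4.640 m.

h_f ≈ 4.640 m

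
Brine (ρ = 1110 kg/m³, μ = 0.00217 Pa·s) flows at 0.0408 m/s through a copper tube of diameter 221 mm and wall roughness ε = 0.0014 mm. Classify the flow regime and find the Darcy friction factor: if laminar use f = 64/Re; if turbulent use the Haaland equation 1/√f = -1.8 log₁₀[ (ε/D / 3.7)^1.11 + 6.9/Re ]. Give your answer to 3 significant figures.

f ≈ 0.0387

Re = ρVD/μ = 1110·0.0408·0.221/0.00217 = 4612.
Re > 4000 → turbulent. ε/D = 1.4e-06/0.221 = 6.33e-06; Haaland: 1/√f = -1.8 log₁₀[3.97e-07 + 0.0015] = 5.085, so f = 0.03868.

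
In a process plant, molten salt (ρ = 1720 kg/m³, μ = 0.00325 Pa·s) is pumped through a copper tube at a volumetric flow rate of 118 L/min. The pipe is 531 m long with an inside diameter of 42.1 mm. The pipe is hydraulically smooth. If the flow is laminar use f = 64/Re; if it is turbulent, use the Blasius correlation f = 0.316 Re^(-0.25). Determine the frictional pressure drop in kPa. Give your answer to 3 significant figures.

Q = 118 L/min = 118/60000 = 0.001967 m³/s.
Cross-sectional area A = πD²/4 = π(0.0421)²/4 = 0.001392 m²; mean velocity V = Q/A = 0.001967/0.001392 = 1.413 m/s.
Reynolds number Re = ρVD/μ = 1720 · 1.413 · 0.0421 / 0.00325 = 3.148e+04.
Re > 4000 → turbulent. Smooth-pipe (Blasius): f = 0.316 Re^(-0.25) = 0.316/(3.148e+04)^0.25 = 0.02372.
Darcy-Weisbach: ΔP = f(L/D)(ρV²/2) = 0.02372·(531/0.0421)·(1720·1.413²/2) = 0.02372·1.261e+04·1717 = 5.136e+05 Pa.
ΔP = 5.136e+05 Pa = 514 kPa.

ΔP ≈ 514 kPa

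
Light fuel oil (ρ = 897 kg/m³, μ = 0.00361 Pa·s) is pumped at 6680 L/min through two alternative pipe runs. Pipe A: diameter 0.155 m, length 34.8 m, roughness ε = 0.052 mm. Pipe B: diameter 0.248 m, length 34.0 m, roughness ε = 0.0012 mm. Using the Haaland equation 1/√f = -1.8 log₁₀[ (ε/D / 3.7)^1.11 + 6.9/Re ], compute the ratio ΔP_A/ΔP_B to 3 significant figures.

Pipe A: V = Q/A = 0.1113/0.01887 = 5.9 m/s; Re = 2.272e+05; ε/D = 0.000335; Haaland → f = 0.01749; ΔP_A = f(L/D)(ρV²/2) = 6.13e+04 Pa.
Pipe B: V = Q/A = 0.1113/0.04831 = 2.305 m/s; Re = 1.42e+05; ε/D = 4.84e-06; Haaland → f = 0.01661; ΔP_B = f(L/D)(ρV²/2) = 5425 Pa.
ΔP_A/ΔP_B = 6.13e+04/5425 = 11.3.

ΔP_A/ΔP_B ≈ 11.3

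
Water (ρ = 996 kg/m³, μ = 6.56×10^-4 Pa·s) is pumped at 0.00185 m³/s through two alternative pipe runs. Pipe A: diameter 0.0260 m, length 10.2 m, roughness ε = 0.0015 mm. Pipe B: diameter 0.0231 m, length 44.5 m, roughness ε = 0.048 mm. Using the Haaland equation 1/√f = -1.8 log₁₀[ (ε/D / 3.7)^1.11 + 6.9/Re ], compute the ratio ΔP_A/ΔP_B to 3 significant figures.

Pipe A: V = Q/A = 0.00185/0.0005309 = 3.484 m/s; Re = 1.376e+05; ε/D = 5.77e-05; Haaland → f = 0.017; ΔP_A = f(L/D)(ρV²/2) = 4.032e+04 Pa.
Pipe B: V = Q/A = 0.00185/0.0004191 = 4.414 m/s; Re = 1.548e+05; ε/D = 0.00208; Haaland → f = 0.02469; ΔP_B = f(L/D)(ρV²/2) = 4.615e+05 Pa.
ΔP_A/ΔP_B = 4.032e+04/4.615e+05 = 0.0874.

ΔP_A/ΔP_B ≈ 0.0874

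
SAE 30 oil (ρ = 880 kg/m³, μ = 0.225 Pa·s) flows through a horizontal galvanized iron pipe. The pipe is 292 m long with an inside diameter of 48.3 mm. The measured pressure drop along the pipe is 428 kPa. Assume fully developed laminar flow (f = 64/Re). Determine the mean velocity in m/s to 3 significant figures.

V ≈ 0.475 m/s

For laminar flow, f = 64/Re with Re = ρVD/μ, so Darcy-Weisbach reduces to ΔP = 32μLV/D². Solving for V: V = ΔP·D²/(32μL) = 4.28e+05·(0.0483)²/(32·0.225·292) = 0.4749 m/s.
Check: Re = ρVD/μ = 880·0.4749·0.0483/0.225 = 89.72 < 2300, so the laminar assumption holds.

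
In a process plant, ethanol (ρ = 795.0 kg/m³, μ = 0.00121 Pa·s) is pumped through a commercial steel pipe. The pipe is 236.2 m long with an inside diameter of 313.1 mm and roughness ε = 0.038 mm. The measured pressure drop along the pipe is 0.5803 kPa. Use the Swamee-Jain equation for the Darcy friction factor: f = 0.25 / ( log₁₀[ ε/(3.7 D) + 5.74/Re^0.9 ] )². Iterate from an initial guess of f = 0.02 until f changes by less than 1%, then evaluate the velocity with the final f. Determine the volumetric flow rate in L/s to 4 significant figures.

Q ≈ 23.81 L/s

Rearranging Darcy-Weisbach: V = √(2·ΔP·D/(f·L·ρ)). With ε/D = 3.8e-05/0.3131 = 0.000121, iterate starting from f = 0.02:
  f = 0.02 → V = √(2·580.3·0.3131/(0.02·236.2·795)) = 0.3111 m/s; Re = ρVD/μ = 6.399e+04; f → 0.02021
  f = 0.02021 → V = 0.3094 m/s; Re = 6.365e+04; f → 0.02023
Converged (Δf/f < 1%). With the final f = 0.02023: V = √(2·580.3·0.3131/(0.02023·236.2·795)) = 0.3093 m/s.
Q = V·A = 0.3093·(π/4·0.3131²) = 0.02381 m³/s = 23.81 L/s.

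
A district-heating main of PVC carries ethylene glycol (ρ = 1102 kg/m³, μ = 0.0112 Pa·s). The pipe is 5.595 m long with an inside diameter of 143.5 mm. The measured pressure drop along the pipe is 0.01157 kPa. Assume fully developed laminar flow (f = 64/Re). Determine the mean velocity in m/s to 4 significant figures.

For laminar flow, f = 64/Re with Re = ρVD/μ, so Darcy-Weisbach reduces to ΔP = 32μLV/D². Solving for V: V = ΔP·D²/(32μL) = 11.57·(0.1435)²/(32·0.0112·5.595) = 0.1188 m/s.
Check: Re = ρVD/μ = 1102·0.1188·0.1435/0.0112 = 1678 < 2300, so the laminar assumption holds.

V ≈ 0.1188 m/s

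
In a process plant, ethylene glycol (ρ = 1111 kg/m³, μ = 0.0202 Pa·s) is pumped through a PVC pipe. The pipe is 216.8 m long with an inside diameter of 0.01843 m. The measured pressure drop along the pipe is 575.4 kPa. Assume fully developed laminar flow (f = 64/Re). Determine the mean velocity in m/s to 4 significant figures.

V ≈ 1.395 m/s

For laminar flow, f = 64/Re with Re = ρVD/μ, so Darcy-Weisbach reduces to ΔP = 32μLV/D². Solving for V: V = ΔP·D²/(32μL) = 5.754e+05·(0.01843)²/(32·0.0202·216.8) = 1.395 m/s.
Check: Re = ρVD/μ = 1111·1.395·0.01843/0.0202 = 1414 < 2300, so the laminar assumption holds.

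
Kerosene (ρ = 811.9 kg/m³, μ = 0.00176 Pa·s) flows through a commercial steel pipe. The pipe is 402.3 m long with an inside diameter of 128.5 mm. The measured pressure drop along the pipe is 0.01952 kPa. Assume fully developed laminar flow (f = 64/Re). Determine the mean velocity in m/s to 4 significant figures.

V ≈ 0.01423 m/s

For laminar flow, f = 64/Re with Re = ρVD/μ, so Darcy-Weisbach reduces to ΔP = 32μLV/D². Solving for V: V = ΔP·D²/(32μL) = 19.52·(0.1285)²/(32·0.00176·402.3) = 0.01423 m/s.
Check: Re = ρVD/μ = 811.9·0.01423·0.1285/0.00176 = 843.3 < 2300, so the laminar assumption holds.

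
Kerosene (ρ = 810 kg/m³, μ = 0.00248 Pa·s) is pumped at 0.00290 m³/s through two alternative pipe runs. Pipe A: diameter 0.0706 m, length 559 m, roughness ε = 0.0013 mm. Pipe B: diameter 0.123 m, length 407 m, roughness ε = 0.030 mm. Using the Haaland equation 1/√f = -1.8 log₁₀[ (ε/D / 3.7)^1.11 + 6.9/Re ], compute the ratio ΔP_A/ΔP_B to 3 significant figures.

ΔP_A/ΔP_B ≈ 18.9

Pipe A: V = Q/A = 0.0029/0.003915 = 0.7408 m/s; Re = 1.708e+04; ε/D = 1.84e-05; Haaland → f = 0.02682; ΔP_A = f(L/D)(ρV²/2) = 4.72e+04 Pa.
Pipe B: V = Q/A = 0.0029/0.01188 = 0.2441 m/s; Re = 9805; ε/D = 0.000244; Haaland → f = 0.03133; ΔP_B = f(L/D)(ρV²/2) = 2501 Pa.
ΔP_A/ΔP_B = 4.72e+04/2501 = 18.9.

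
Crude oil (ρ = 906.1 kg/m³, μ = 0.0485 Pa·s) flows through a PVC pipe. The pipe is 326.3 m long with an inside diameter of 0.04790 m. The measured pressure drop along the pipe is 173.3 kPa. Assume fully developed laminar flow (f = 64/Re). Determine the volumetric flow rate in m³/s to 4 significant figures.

Q ≈ 0.001415 m³/s

For laminar flow, f = 64/Re with Re = ρVD/μ, so Darcy-Weisbach reduces to ΔP = 32μLV/D². Solving for V: V = ΔP·D²/(32μL) = 1.733e+05·(0.0479)²/(32·0.0485·326.3) = 0.7852 m/s.
Check: Re = ρVD/μ = 906.1·0.7852·0.0479/0.0485 = 702.6 < 2300, so the laminar assumption holds.
Q = V·A = 0.7852·(π/4·0.0479²) = 0.001415 m³/s = 0.001415 m³/s.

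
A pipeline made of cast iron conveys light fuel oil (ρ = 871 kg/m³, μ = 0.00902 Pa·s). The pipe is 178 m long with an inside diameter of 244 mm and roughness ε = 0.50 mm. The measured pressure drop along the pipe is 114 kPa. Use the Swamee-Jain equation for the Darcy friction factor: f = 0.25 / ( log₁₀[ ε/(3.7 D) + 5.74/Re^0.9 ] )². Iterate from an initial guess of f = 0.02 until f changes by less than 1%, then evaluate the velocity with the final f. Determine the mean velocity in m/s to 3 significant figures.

V ≈ 3.74 m/s

Rearranging Darcy-Weisbach: V = √(2·ΔP·D/(f·L·ρ)). With ε/D = 0.0005/0.244 = 0.00205, iterate starting from f = 0.02:
  f = 0.02 → V = √(2·1.14e+05·0.244/(0.02·178·871)) = 4.236 m/s; Re = ρVD/μ = 9.98e+04; f → 0.02546
  f = 0.02546 → V = 3.754 m/s; Re = 8.845e+04; f → 0.02566
Converged (Δf/f < 1%). With the final f = 0.02566: V = √(2·1.14e+05·0.244/(0.02566·178·871)) = 3.739 m/s.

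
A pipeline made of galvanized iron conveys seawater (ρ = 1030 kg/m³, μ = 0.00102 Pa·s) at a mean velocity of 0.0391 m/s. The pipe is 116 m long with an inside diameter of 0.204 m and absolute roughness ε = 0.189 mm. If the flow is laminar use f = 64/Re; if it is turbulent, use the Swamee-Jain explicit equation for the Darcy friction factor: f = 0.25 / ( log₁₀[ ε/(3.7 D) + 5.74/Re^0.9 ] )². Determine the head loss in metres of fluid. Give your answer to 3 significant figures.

h_f ≈ 0.00152 m

Reynolds number Re = ρVD/μ = 1030 · 0.0391 · 0.204 / 0.00102 = 8055.
Re > 4000 → turbulent. Relative roughness ε/D = 0.000189/0.204 = 0.000926. Swamee-Jain: f = 0.25/(log₁₀[0.000926/3.7 + 5.74/8055^0.9])² = 0.25/(log₁₀[0.00025 + 0.00175])² = 0.25/(-2.699)² = 0.03433.
Darcy-Weisbach: ΔP = f(L/D)(ρV²/2) = 0.03433·(116/0.204)·(1030·0.0391²/2) = 0.03433·568.6·0.7873 = 15.37 Pa.
Head loss h_f = ΔP/(ρg) = 15.37/(1030·9.81) = 0.00152 m.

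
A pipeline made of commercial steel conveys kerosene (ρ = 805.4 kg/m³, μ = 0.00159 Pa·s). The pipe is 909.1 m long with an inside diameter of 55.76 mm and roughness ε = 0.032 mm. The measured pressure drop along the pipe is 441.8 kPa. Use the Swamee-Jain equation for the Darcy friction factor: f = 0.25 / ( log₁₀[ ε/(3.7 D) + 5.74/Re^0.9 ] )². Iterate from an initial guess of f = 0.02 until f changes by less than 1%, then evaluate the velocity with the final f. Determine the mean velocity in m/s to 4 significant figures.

V ≈ 1.711 m/s

Rearranging Darcy-Weisbach: V = √(2·ΔP·D/(f·L·ρ)). With ε/D = 3.2e-05/0.05576 = 0.000574, iterate starting from f = 0.02:
  f = 0.02 → V = √(2·4.418e+05·0.05576/(0.02·909.1·805.4)) = 1.834 m/s; Re = ρVD/μ = 5.181e+04; f → 0.02274
  f = 0.02274 → V = 1.72 m/s; Re = 4.859e+04; f → 0.02297
  f = 0.02297 → V = 1.711 m/s; Re = 4.834e+04; f → 0.02299
Converged (Δf/f < 1%). With the final f = 0.02299: V = √(2·4.418e+05·0.05576/(0.02299·909.1·805.4)) = 1.711 m/s.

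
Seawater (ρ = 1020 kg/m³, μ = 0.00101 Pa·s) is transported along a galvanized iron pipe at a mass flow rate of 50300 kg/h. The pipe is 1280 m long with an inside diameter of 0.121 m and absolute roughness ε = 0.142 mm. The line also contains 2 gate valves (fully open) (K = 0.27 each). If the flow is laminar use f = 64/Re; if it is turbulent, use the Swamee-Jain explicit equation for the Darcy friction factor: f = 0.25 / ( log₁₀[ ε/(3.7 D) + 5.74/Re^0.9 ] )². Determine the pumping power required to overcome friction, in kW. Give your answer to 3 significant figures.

P ≈ 2.34 kW

ṁ = 50300 kg/h = 50300/3600 = 13.97 kg/s.
A = πD²/4 = π(0.121)²/4 = 0.0115 m²; mean velocity V = ṁ/(ρA) = 13.97/(1020 · 0.0115) = 1.191 m/s.
Reynolds number Re = ρVD/μ = 1020 · 1.191 · 0.121 / 0.00101 = 1.456e+05.
Re > 4000 → turbulent. Relative roughness ε/D = 0.000142/0.121 = 0.00117. Swamee-Jain: f = 0.25/(log₁₀[0.00117/3.7 + 5.74/1.456e+05^0.9])² = 0.25/(log₁₀[0.000317 + 0.000129])² = 0.25/(-3.35)² = 0.02228.
Total minor-loss coefficient ΣK = 2·0.27 = 0.54.
ΔP = [f·L/D + ΣK]·(ρV²/2) = [0.02228·1280/0.121 + 0.54]·(1020·1.191²/2) = [235.6 + 0.54]·723.7 = 1.709e+05 Pa.
Q = ṁ/ρ = 13.97/1020 = 0.0137 m³/s.
Pumping power P = QΔP = 0.0137·1.709e+05 = 2342 W = 2.34 kW.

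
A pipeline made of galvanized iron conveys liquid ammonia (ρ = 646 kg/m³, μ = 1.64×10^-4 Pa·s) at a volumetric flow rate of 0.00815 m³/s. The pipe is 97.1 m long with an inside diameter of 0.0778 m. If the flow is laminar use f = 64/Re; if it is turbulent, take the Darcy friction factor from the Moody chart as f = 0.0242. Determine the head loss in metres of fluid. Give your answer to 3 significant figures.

h_f ≈ 4.52 m

Cross-sectional area A = πD²/4 = π(0.0778)²/4 = 0.004754 m²; mean velocity V = Q/A = 0.00815/0.004754 = 1.714 m/s.
Reynolds number Re = ρVD/μ = 646 · 1.714 · 0.0778 / 0.000164 = 5.254e+05.
Re > 4000 → turbulent; use the Moody-chart value f = 0.0242.
Darcy-Weisbach: ΔP = f(L/D)(ρV²/2) = 0.0242·(97.1/0.0778)·(646·1.714²/2) = 0.0242·1248·949.3 = 2.867e+04 Pa.
Head loss h_f = ΔP/(ρg) = 2.867e+04/(646·9.81) = 4.52 m.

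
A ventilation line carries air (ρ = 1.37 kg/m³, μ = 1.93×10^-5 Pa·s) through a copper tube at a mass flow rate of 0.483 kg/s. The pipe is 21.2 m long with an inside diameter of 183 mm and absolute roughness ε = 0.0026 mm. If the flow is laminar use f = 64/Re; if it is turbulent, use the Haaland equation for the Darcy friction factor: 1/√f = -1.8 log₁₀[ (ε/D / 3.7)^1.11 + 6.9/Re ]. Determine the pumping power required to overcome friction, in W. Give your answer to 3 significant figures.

A = πD²/4 = π(0.183)²/4 = 0.0263 m²; mean velocity V = ṁ/(ρA) = 0.483/(1.37 · 0.0263) = 13.4 m/s.
Reynolds number Re = ρVD/μ = 1.37 · 13.4 · 0.183 / 1.93e-05 = 1.741e+05.
Re > 4000 → turbulent. Relative roughness ε/D = 2.6e-06/0.183 = 1.42e-05. Haaland: 1/√f = -1.8 log₁₀[(1.42e-05/3.7)^1.11 + 6.9/1.741e+05] = -1.8 log₁₀[9.74e-07 + 3.96e-05] = 7.905, so f = 0.016.
Darcy-Weisbach: ΔP = f(L/D)(ρV²/2) = 0.016·(21.2/0.183)·(1.37·13.4²/2) = 0.016·115.8·123.1 = 228.2 Pa.
Q = ṁ/ρ = 0.483/1.37 = 0.3526 m³/s.
Pumping power P = QΔP = 0.3526·228.2 = 80.45 W = 80.4 W.

P ≈ 80.4 W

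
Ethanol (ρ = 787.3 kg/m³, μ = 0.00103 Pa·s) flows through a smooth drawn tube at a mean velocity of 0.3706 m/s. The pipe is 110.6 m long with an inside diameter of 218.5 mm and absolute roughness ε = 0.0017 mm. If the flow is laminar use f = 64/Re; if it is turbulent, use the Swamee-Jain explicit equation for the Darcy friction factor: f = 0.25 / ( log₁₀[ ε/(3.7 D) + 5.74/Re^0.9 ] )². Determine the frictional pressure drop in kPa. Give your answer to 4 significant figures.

ΔP ≈ 0.5428 kPa

Reynolds number Re = ρVD/μ = 787.3 · 0.3706 · 0.2185 / 0.00103 = 6.19e+04.
Re > 4000 → turbulent. Relative roughness ε/D = 1.7e-06/0.2185 = 7.78e-06. Swamee-Jain: f = 0.25/(log₁₀[7.78e-06/3.7 + 5.74/6.19e+04^0.9])² = 0.25/(log₁₀[2.1e-06 + 0.00028])² = 0.25/(-3.55)² = 0.01983.
Darcy-Weisbach: ΔP = f(L/D)(ρV²/2) = 0.01983·(110.6/0.2185)·(787.3·0.3706²/2) = 0.01983·506.2·54.07 = 542.8 Pa.
ΔP = 542.8 Pa = 0.5428 kPa.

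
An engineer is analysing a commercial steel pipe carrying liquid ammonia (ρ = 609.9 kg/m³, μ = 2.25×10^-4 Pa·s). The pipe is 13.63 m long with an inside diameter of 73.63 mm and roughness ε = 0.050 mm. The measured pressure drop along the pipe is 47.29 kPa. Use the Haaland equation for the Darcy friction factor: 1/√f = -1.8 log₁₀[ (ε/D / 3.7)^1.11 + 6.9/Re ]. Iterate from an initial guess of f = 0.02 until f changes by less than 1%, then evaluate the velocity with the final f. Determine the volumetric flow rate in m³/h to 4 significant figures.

Q ≈ 104.0 m³/h

Rearranging Darcy-Weisbach: V = √(2·ΔP·D/(f·L·ρ)). With ε/D = 5e-05/0.07363 = 0.000679, iterate starting from f = 0.02:
  f = 0.02 → V = √(2·4.729e+04·0.07363/(0.02·13.63·609.9)) = 6.472 m/s; Re = ρVD/μ = 1.292e+06; f → 0.01822
  f = 0.01822 → V = 6.781 m/s; Re = 1.353e+06; f → 0.01821
Converged (Δf/f < 1%). With the final f = 0.01821: V = √(2·4.729e+04·0.07363/(0.01821·13.63·609.9)) = 6.783 m/s.
Q = V·A = 6.783·(π/4·0.07363²) = 0.02888 m³/s = 104.0 m³/h.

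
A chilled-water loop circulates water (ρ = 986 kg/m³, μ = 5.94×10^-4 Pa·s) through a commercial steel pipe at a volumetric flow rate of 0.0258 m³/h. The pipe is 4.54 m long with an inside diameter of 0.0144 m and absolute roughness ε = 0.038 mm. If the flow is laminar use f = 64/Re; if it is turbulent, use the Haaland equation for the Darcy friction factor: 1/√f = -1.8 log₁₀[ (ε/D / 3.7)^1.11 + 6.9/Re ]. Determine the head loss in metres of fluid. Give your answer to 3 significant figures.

Q = 0.0258 m³/h = 0.0258/3600 = 7.167e-06 m³/s.
Cross-sectional area A = πD²/4 = π(0.0144)²/4 = 0.0001629 m²; mean velocity V = Q/A = 7.167e-06/0.0001629 = 0.04401 m/s.
Reynolds number Re = ρVD/μ = 986 · 0.04401 · 0.0144 / 0.000594 = 1052.
Re < 2300 → laminar flow, so f = 64/Re = 64/1052 = 0.06084 (the turbulent correlation is not needed).
Darcy-Weisbach: ΔP = f(L/D)(ρV²/2) = 0.06084·(4.54/0.0144)·(986·0.04401²/2) = 0.06084·315.3·0.9547 = 18.31 Pa.
Head loss h_f = ΔP/(ρg) = 18.31/(986·9.81) = 0.00189 m.

h_f ≈ 0.00189 m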